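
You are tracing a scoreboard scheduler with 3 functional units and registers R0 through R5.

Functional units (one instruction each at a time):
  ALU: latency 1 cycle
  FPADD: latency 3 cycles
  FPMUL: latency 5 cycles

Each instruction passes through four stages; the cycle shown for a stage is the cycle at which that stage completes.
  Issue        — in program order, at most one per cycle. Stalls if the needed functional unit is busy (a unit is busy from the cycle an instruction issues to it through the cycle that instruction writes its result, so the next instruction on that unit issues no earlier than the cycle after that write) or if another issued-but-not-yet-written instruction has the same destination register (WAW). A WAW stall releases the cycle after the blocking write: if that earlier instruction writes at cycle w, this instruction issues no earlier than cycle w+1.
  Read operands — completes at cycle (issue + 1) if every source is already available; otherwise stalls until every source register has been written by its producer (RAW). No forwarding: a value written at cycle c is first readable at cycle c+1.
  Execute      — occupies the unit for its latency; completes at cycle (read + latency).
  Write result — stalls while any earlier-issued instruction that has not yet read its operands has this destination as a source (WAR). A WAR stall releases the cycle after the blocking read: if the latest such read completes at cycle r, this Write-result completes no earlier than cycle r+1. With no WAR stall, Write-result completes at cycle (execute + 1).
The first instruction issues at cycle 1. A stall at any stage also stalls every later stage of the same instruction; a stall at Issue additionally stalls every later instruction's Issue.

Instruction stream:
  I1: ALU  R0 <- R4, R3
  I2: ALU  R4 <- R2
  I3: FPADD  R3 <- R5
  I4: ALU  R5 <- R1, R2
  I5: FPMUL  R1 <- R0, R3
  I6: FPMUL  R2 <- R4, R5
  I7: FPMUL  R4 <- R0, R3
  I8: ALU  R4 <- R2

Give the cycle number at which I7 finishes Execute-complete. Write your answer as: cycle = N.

[I1] 1/2/3/4
[I2] 5/6/7/8  (struct: ALU busy until I1 writes@4)
[I3] 6/7/10/11
[I4] 9/10/11/12  (struct: ALU busy until I2 writes@8)
[I5] 10/12/17/18  (RAW R3: wait I3 write@11)
[I6] 19/20/25/26  (struct: FPMUL busy until I5 writes@18)
[I7] 27/28/33/34  (struct: FPMUL busy until I6 writes@26)
[I8] 35/36/37/38  (WAW R4: wait I7 write@34)

cycle = 33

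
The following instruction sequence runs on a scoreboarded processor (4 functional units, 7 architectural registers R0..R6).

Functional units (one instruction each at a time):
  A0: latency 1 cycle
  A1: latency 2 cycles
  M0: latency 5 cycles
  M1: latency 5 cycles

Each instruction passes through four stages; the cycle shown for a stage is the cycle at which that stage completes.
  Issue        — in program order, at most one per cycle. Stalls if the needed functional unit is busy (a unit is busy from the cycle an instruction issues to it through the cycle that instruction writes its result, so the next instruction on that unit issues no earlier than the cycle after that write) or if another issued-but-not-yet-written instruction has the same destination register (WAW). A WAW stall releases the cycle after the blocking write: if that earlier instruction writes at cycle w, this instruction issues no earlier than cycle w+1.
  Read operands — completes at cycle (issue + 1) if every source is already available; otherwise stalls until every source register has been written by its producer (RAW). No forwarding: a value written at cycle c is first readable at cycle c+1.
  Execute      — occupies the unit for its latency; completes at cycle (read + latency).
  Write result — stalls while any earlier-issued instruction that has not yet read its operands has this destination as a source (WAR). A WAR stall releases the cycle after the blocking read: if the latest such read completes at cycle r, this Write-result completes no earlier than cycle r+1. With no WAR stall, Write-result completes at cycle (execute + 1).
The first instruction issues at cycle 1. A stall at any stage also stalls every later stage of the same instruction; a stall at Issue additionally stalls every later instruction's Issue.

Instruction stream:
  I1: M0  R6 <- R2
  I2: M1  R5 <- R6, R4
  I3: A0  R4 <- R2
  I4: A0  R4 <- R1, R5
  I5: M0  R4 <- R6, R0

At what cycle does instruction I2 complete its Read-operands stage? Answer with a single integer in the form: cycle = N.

cycle = 9

cycle 1: I1→M0
cycle 2: I1 RO, I2→M1
cycle 3: I3→A0
cycle 4: I3 RO
cycle 5: I3 EX
cycle 7: I1 EX
cycle 8: I1 WR R6
cycle 9: I2 RO
cycle 10: I3 WR R4
cycle 11: I4→A0
cycle 14: I2 EX
cycle 15: I2 WR R5
cycle 16: I4 RO
cycle 17: I4 EX
cycle 18: I4 WR R4
cycle 19: I5→M0
cycle 20: I5 RO
cycle 25: I5 EX
cycle 26: I5 WR R4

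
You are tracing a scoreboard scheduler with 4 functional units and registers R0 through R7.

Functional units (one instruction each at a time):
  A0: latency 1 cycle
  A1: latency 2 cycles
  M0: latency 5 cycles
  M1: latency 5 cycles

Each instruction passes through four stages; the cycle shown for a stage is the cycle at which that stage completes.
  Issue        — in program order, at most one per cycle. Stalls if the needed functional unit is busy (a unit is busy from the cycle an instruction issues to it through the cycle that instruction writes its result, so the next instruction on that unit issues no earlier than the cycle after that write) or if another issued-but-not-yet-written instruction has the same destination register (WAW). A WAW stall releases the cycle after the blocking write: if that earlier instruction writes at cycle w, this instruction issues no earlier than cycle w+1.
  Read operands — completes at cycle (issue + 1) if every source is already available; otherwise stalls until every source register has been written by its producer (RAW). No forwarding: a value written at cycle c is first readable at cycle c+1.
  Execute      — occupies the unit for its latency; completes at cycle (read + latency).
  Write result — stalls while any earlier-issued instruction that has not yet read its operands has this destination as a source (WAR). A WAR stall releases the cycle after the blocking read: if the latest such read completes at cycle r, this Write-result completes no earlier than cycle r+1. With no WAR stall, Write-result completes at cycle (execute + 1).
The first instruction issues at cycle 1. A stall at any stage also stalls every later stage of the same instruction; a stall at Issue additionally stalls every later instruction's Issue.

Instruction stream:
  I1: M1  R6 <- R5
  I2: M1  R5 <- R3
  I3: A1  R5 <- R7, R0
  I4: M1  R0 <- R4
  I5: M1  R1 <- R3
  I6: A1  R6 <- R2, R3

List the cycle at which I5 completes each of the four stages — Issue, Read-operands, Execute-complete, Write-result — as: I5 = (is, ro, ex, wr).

I5 = (26, 27, 32, 33)

c1: issue I1 (M1)
c2: I1 read-ops
c7: I1 finished on M1
c8: I1→R6
c9: issue I2 (M1)
c10: I2 read-ops
c15: I2 finished on M1
c16: I2→R5
c17: issue I3 (A1)
c18: I3 read-ops; issue I4 (M1)
c19: I4 read-ops
c20: I3 finished on A1
c21: I3→R5
c24: I4 finished on M1
c25: I4→R0
c26: issue I5 (M1)
c27: I5 read-ops; issue I6 (A1)
c28: I6 read-ops
c30: I6 finished on A1
c31: I6→R6
c32: I5 finished on M1
c33: I5→R1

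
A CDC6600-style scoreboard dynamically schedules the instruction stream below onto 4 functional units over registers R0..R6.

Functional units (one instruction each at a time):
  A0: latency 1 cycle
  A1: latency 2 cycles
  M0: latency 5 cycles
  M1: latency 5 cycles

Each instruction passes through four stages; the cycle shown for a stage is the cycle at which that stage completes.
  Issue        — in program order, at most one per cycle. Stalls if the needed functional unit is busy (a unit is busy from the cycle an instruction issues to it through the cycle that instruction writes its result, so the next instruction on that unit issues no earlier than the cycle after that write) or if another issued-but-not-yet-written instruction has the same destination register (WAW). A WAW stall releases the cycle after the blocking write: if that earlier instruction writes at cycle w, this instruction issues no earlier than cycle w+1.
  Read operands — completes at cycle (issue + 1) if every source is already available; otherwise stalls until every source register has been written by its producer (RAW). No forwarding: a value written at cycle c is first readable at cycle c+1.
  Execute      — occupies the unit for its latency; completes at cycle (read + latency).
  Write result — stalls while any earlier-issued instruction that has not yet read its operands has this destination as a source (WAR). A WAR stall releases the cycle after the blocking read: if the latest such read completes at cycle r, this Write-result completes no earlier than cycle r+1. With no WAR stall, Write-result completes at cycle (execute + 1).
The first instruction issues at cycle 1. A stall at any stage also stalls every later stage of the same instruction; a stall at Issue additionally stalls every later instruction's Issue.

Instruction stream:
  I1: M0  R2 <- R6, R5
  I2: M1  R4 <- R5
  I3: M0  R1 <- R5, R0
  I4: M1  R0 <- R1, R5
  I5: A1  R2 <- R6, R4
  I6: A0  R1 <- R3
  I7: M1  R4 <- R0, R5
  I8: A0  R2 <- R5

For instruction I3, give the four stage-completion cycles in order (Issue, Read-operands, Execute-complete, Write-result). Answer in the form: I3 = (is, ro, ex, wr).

I3 = (9, 10, 15, 16)

I1  is:1  ro:2  ex:7  wr:8
I2  is:2  ro:3  ex:8  wr:9
I3  is:9  ro:10  ex:15  wr:16  — struct: M0 busy until I1 writes@8
I4  is:10  ro:17  ex:22  wr:23  — RAW R1: wait I3 write@16
I5  is:11  ro:12  ex:14  wr:15
I6  is:17  ro:18  ex:19  wr:20  — WAW R1: wait I3 write@16
I7  is:24  ro:25  ex:30  wr:31  — struct: M1 busy until I4 writes@23
I8  is:25  ro:26  ex:27  wr:28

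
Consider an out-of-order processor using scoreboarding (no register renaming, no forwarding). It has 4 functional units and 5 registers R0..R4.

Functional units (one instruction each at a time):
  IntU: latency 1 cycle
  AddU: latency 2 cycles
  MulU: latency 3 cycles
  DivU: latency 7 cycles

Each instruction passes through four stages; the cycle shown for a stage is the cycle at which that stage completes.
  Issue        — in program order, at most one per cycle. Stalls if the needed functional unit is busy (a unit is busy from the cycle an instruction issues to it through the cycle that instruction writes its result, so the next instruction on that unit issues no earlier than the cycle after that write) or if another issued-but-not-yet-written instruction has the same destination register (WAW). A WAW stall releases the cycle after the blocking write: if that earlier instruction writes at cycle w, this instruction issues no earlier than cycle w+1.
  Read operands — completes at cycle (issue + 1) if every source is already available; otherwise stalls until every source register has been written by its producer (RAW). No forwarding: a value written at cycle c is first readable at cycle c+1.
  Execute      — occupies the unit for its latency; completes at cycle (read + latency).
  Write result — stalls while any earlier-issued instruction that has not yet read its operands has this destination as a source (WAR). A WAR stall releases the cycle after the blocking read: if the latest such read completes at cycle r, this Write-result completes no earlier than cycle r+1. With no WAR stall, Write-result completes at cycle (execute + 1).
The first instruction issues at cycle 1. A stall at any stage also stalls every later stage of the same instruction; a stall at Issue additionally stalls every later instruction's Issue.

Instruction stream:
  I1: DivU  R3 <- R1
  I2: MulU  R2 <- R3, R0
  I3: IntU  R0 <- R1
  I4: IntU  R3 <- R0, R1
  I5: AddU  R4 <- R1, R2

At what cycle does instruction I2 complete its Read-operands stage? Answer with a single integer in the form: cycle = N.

I1 -> (1, 2, 9, 10)
I2 -> (2, 11, 14, 15)  // RAW R3: wait I1 write@10
I3 -> (3, 4, 5, 12)  // WAR R0: wait I2 read@11
I4 -> (13, 14, 15, 16)  // struct: IntU busy until I3 writes@12
I5 -> (14, 16, 18, 19)  // RAW R2: wait I2 write@15

cycle = 11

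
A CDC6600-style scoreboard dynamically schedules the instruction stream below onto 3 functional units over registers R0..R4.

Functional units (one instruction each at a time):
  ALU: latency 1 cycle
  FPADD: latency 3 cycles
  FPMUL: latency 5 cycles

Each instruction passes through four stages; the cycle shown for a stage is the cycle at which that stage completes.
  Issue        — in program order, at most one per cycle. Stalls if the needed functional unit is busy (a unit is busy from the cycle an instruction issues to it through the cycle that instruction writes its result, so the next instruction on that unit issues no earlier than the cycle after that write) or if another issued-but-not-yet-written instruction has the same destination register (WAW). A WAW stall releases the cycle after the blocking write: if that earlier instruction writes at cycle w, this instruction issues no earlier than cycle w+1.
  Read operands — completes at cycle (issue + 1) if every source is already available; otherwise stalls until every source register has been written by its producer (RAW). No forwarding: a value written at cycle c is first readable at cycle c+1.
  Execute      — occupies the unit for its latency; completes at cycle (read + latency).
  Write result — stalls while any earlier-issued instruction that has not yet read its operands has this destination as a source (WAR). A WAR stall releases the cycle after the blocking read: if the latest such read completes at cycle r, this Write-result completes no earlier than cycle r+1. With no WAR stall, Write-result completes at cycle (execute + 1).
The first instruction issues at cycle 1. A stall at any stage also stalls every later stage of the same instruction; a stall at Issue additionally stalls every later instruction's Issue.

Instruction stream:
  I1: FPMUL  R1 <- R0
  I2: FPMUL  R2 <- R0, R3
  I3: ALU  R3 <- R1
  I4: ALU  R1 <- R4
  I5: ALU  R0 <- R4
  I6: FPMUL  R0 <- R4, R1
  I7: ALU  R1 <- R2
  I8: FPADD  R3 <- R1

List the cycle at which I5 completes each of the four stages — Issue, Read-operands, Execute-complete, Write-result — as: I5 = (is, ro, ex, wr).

c1: issue I1 (FPMUL)
c2: I1 read-ops
c7: I1 finished on FPMUL
c8: I1→R1
c9: issue I2 (FPMUL)
c10: I2 read-ops · issue I3 (ALU)
c11: I3 read-ops
c12: I3 finished on ALU
c13: I3→R3
c14: issue I4 (ALU)
c15: I2 finished on FPMUL · I4 read-ops
c16: I2→R2 · I4 finished on ALU
c17: I4→R1
c18: issue I5 (ALU)
c19: I5 read-ops
c20: I5 finished on ALU
c21: I5→R0
c22: issue I6 (FPMUL)
c23: I6 read-ops · issue I7 (ALU)
c24: I7 read-ops · issue I8 (FPADD)
c25: I7 finished on ALU
c26: I7→R1
c27: I8 read-ops
c28: I6 finished on FPMUL
c29: I6→R0
c30: I8 finished on FPADD
c31: I8→R3

I5 = (18, 19, 20, 21)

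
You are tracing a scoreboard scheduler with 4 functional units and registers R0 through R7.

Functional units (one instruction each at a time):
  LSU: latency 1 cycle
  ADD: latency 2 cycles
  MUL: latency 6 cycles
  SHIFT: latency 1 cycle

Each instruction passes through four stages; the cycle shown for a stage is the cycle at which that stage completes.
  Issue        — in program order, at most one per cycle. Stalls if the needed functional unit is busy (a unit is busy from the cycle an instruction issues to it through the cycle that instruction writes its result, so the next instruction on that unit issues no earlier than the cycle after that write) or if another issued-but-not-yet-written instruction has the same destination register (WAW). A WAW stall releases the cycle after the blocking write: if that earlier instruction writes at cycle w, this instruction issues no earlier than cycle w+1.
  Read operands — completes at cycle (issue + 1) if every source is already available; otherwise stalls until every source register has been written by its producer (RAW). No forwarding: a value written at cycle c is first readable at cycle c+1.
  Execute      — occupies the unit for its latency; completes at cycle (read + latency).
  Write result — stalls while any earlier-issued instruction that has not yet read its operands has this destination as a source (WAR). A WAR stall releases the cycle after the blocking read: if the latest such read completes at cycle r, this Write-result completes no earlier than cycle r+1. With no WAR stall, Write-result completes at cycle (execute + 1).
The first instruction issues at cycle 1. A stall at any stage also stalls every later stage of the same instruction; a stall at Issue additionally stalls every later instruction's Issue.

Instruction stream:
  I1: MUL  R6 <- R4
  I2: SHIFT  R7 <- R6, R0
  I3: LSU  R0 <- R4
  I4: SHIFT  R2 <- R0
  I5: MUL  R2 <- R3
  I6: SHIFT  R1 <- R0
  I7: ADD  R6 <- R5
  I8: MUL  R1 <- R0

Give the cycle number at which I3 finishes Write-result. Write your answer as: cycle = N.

cycle = 11

[1] I1 dispatched to MUL
[2] I1 operands ready, I2 dispatched to SHIFT
[3] I3 dispatched to LSU
[4] I3 operands ready
[5] I3 complete
[8] I1 complete
[9] R6←I1
[10] I2 operands ready
[11] I2 complete, R0←I3
[12] R7←I2
[13] I4 dispatched to SHIFT
[14] I4 operands ready
[15] I4 complete
[16] R2←I4
[17] I5 dispatched to MUL
[18] I5 operands ready, I6 dispatched to SHIFT
[19] I6 operands ready, I7 dispatched to ADD
[20] I6 complete, I7 operands ready
[21] R1←I6
[22] I7 complete
[23] R6←I7
[24] I5 complete
[25] R2←I5
[26] I8 dispatched to MUL
[27] I8 operands ready
[33] I8 complete
[34] R1←I8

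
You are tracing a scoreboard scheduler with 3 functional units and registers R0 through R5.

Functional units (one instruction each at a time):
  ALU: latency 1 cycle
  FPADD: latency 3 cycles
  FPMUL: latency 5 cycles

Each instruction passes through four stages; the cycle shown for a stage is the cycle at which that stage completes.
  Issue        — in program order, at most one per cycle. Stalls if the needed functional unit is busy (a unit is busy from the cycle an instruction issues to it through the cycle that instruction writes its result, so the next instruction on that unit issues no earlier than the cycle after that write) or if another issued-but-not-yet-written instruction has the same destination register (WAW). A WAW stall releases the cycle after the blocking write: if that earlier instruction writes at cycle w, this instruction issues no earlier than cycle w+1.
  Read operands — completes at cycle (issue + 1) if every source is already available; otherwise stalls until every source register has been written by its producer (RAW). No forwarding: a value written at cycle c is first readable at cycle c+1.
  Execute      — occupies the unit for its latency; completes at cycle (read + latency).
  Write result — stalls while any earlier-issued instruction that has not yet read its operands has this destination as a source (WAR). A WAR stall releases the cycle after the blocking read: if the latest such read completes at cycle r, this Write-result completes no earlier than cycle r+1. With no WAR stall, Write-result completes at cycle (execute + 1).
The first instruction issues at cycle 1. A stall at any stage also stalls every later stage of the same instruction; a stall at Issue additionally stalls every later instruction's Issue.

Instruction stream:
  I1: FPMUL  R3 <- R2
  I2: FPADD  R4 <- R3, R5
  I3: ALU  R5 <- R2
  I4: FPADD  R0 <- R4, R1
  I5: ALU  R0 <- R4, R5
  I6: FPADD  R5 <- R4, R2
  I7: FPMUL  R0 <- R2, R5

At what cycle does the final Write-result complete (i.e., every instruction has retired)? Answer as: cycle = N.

cycle = 33

I1  is:1  ro:2  ex:7  wr:8
I2  is:2  ro:9  ex:12  wr:13  — RAW R3: wait I1 write@8
I3  is:3  ro:4  ex:5  wr:10  — WAR R5: wait I2 read@9
I4  is:14  ro:15  ex:18  wr:19  — struct: FPADD busy until I2 writes@13
I5  is:20  ro:21  ex:22  wr:23  — WAW R0: wait I4 write@19
I6  is:21  ro:22  ex:25  wr:26
I7  is:24  ro:27  ex:32  wr:33  — WAW R0: wait I5 write@23, RAW R5: wait I6 write@26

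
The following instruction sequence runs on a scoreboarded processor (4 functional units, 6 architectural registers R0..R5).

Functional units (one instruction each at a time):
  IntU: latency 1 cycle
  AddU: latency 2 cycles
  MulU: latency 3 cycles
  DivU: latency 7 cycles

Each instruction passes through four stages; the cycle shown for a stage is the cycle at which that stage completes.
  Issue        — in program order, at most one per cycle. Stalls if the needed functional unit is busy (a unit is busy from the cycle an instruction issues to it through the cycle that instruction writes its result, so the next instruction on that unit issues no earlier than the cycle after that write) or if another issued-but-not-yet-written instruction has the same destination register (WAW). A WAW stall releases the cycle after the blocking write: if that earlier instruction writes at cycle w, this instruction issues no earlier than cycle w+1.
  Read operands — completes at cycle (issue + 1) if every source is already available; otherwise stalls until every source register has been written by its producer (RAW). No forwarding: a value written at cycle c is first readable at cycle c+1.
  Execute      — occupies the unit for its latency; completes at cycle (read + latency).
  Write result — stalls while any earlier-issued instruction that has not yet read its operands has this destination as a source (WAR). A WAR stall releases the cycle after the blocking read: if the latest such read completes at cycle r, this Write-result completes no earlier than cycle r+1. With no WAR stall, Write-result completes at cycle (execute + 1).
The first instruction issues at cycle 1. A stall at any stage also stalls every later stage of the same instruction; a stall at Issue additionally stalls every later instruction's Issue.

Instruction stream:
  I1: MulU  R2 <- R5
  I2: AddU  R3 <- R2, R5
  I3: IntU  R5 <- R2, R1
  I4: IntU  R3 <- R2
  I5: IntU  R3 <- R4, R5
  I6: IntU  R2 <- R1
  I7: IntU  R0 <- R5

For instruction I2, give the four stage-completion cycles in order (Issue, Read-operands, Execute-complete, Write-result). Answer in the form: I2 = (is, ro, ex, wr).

I2 = (2, 7, 9, 10)

I1: IS=1 RO=2 EX=5 WR=6
I2: IS=2 RO=7 EX=9 WR=10  [RAW R2: wait I1 write@6]
I3: IS=3 RO=7 EX=8 WR=9  [RAW R2: wait I1 write@6]
I4: IS=11 RO=12 EX=13 WR=14  [WAW R3: wait I2 write@10]
I5: IS=15 RO=16 EX=17 WR=18  [struct: IntU busy until I4 writes@14]
I6: IS=19 RO=20 EX=21 WR=22  [struct: IntU busy until I5 writes@18]
I7: IS=23 RO=24 EX=25 WR=26  [struct: IntU busy until I6 writes@22]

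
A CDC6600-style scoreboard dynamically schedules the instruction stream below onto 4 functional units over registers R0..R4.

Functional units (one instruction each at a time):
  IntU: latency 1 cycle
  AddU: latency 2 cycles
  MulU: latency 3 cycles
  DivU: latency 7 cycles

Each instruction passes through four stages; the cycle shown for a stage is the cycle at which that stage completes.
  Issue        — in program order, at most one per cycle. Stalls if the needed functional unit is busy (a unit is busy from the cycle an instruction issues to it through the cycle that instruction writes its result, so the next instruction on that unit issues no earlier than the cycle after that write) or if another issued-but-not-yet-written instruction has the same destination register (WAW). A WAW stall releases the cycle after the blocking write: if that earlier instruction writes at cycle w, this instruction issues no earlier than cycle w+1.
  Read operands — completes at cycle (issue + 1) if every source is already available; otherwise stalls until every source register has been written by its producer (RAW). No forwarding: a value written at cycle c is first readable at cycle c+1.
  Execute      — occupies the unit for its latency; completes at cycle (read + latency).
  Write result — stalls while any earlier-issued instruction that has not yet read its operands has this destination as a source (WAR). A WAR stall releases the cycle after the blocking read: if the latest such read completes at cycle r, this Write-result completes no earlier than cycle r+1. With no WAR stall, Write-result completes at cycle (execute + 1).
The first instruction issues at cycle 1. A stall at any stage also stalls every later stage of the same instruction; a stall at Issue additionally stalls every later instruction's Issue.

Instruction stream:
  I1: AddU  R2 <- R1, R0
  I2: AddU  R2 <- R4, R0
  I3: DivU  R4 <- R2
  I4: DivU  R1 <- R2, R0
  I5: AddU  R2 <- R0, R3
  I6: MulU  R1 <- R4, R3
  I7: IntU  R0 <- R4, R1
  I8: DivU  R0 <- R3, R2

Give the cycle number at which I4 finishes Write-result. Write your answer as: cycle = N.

I1  is:1  ro:2  ex:4  wr:5
I2  is:6  ro:7  ex:9  wr:10  — struct: AddU busy until I1 writes@5
I3  is:7  ro:11  ex:18  wr:19  — RAW R2: wait I2 write@10
I4  is:20  ro:21  ex:28  wr:29  — struct: DivU busy until I3 writes@19
I5  is:21  ro:22  ex:24  wr:25
I6  is:30  ro:31  ex:34  wr:35  — WAW R1: wait I4 write@29
I7  is:31  ro:36  ex:37  wr:38  — RAW R1: wait I6 write@35
I8  is:39  ro:40  ex:47  wr:48  — WAW R0: wait I7 write@38

cycle = 29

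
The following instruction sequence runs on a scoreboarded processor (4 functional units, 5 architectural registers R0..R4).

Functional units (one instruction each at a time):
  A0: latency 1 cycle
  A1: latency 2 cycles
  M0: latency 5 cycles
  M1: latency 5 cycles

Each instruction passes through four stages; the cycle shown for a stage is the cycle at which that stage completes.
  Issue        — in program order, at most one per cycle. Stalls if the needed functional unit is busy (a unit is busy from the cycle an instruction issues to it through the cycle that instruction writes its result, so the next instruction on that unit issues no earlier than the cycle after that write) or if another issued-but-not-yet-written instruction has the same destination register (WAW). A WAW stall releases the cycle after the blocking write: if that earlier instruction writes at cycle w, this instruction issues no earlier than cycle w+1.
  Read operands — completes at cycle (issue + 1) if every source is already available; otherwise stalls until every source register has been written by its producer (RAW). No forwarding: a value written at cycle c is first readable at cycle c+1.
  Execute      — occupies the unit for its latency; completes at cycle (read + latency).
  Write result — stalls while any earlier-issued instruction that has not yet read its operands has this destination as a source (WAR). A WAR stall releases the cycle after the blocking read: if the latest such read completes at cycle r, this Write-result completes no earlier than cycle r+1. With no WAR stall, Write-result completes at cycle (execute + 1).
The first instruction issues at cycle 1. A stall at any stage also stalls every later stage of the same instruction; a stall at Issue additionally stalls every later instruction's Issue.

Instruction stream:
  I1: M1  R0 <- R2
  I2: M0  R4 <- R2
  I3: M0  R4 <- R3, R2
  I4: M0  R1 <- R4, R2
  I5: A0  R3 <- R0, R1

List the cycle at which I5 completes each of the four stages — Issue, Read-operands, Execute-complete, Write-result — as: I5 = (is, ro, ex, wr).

[I1] 1/2/7/8
[I2] 2/3/8/9
[I3] 10/11/16/17  (struct: M0 busy until I2 writes@9)
[I4] 18/19/24/25  (struct: M0 busy until I3 writes@17)
[I5] 19/26/27/28  (RAW R1: wait I4 write@25)

I5 = (19, 26, 27, 28)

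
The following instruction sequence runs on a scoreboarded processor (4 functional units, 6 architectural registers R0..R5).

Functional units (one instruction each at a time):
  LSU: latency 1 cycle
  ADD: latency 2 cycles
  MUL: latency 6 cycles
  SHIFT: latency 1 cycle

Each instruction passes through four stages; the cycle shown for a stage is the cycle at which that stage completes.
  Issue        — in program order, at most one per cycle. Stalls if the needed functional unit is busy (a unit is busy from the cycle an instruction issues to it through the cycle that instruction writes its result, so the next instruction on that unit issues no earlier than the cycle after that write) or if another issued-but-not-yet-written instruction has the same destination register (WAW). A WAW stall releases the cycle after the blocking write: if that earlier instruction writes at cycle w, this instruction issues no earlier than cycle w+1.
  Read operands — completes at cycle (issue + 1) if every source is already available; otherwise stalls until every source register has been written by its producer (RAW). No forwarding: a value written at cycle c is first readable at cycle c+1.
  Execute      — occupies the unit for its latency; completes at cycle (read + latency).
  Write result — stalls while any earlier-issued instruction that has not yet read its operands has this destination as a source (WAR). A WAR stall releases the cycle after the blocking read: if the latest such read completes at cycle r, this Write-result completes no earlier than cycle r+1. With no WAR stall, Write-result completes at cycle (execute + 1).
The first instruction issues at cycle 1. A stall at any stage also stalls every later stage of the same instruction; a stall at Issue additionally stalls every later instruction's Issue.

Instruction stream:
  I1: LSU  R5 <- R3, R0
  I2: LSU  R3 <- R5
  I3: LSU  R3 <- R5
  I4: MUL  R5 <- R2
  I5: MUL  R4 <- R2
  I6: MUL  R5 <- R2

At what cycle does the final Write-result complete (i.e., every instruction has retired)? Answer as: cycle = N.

cycle = 36

I1  is:1  ro:2  ex:3  wr:4
I2  is:5  ro:6  ex:7  wr:8  — struct: LSU busy until I1 writes@4
I3  is:9  ro:10  ex:11  wr:12  — struct: LSU busy until I2 writes@8
I4  is:10  ro:11  ex:17  wr:18
I5  is:19  ro:20  ex:26  wr:27  — struct: MUL busy until I4 writes@18
I6  is:28  ro:29  ex:35  wr:36  — struct: MUL busy until I5 writes@27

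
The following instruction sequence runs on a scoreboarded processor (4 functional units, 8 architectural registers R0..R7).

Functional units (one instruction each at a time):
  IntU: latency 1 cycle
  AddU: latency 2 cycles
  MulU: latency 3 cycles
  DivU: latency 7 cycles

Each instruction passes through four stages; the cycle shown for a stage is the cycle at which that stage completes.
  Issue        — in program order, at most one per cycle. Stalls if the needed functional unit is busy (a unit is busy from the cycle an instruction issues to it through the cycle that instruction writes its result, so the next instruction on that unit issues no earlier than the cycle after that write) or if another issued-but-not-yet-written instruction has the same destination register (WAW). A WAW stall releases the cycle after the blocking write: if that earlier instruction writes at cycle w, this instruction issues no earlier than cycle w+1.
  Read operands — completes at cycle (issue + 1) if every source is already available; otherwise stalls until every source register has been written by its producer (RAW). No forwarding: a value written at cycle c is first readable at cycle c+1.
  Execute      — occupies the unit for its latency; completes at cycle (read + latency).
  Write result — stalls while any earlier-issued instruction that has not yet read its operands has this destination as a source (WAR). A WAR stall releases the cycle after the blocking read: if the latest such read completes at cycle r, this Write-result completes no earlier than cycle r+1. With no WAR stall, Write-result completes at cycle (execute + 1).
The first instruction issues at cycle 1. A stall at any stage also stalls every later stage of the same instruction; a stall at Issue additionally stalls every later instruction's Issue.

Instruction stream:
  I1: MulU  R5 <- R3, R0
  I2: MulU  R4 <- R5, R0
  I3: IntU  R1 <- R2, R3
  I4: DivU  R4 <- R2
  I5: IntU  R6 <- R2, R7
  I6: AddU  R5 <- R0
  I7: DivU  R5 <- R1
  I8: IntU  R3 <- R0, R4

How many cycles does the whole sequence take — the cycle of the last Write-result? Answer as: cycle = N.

t=1  I1→MulU
t=2  I1 RO
t=5  I1 EX
t=6  I1 WR R5
t=7  I2→MulU
t=8  I2 RO; I3→IntU
t=9  I3 RO
t=10  I3 EX
t=11  I2 EX; I3 WR R1
t=12  I2 WR R4
t=13  I4→DivU
t=14  I4 RO; I5→IntU
t=15  I5 RO; I6→AddU
t=16  I5 EX; I6 RO
t=17  I5 WR R6
t=18  I6 EX
t=19  I6 WR R5
t=21  I4 EX
t=22  I4 WR R4
t=23  I7→DivU
t=24  I7 RO; I8→IntU
t=25  I8 RO
t=26  I8 EX
t=27  I8 WR R3
t=31  I7 EX
t=32  I7 WR R5

cycle = 32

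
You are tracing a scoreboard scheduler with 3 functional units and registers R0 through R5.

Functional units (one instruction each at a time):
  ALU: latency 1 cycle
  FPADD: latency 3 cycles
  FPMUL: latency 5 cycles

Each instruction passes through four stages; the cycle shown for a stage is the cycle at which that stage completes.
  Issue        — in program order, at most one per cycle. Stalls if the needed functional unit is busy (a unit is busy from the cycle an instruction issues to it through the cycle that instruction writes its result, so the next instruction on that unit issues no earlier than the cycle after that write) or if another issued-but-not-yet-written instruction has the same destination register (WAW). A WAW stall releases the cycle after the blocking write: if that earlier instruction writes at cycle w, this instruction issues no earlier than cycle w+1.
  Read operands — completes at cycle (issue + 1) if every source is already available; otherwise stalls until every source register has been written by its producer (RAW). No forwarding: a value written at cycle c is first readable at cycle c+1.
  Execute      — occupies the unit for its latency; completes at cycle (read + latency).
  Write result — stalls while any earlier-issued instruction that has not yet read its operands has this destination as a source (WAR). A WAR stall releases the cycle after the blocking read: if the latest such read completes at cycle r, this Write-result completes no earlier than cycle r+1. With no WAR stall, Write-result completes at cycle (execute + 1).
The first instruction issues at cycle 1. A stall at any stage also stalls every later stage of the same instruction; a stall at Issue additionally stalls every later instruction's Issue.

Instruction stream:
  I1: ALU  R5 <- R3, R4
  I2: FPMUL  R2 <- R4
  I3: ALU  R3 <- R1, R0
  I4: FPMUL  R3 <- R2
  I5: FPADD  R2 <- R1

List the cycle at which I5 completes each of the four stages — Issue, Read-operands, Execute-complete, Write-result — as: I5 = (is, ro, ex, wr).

I5 = (11, 12, 15, 16)

c1: I1 dispatched to ALU
c2: I1 operands ready · I2 dispatched to FPMUL
c3: I1 complete · I2 operands ready
c4: R5←I1
c5: I3 dispatched to ALU
c6: I3 operands ready
c7: I3 complete
c8: I2 complete · R3←I3
c9: R2←I2
c10: I4 dispatched to FPMUL
c11: I4 operands ready · I5 dispatched to FPADD
c12: I5 operands ready
c15: I5 complete
c16: I4 complete · R2←I5
c17: R3←I4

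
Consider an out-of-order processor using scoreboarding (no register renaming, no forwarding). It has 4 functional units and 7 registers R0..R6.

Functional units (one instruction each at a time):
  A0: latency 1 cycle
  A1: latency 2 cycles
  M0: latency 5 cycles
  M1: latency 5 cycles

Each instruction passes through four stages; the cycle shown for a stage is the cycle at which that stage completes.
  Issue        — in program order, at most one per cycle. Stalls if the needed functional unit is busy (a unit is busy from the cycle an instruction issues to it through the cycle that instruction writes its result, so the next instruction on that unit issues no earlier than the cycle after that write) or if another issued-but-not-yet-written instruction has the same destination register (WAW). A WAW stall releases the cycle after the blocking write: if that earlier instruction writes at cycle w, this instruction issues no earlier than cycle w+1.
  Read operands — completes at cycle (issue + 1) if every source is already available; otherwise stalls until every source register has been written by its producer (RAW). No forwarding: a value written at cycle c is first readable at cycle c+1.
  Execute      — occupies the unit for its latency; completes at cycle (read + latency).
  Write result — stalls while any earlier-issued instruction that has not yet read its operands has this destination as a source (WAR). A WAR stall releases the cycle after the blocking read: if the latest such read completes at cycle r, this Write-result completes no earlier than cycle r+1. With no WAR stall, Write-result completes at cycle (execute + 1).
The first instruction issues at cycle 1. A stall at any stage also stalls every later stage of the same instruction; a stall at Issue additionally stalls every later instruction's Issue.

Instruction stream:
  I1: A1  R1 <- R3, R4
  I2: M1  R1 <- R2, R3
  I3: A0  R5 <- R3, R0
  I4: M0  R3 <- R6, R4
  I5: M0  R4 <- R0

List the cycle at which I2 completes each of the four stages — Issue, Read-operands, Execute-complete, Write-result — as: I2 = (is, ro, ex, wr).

c1: I1 issues→A1
c2: I1 reads
c4: I1 exec-done
c5: I1 writes R1
c6: I2 issues→M1
c7: I2 reads; I3 issues→A0
c8: I3 reads; I4 issues→M0
c9: I3 exec-done; I4 reads
c10: I3 writes R5
c12: I2 exec-done
c13: I2 writes R1
c14: I4 exec-done
c15: I4 writes R3
c16: I5 issues→M0
c17: I5 reads
c22: I5 exec-done
c23: I5 writes R4

I2 = (6, 7, 12, 13)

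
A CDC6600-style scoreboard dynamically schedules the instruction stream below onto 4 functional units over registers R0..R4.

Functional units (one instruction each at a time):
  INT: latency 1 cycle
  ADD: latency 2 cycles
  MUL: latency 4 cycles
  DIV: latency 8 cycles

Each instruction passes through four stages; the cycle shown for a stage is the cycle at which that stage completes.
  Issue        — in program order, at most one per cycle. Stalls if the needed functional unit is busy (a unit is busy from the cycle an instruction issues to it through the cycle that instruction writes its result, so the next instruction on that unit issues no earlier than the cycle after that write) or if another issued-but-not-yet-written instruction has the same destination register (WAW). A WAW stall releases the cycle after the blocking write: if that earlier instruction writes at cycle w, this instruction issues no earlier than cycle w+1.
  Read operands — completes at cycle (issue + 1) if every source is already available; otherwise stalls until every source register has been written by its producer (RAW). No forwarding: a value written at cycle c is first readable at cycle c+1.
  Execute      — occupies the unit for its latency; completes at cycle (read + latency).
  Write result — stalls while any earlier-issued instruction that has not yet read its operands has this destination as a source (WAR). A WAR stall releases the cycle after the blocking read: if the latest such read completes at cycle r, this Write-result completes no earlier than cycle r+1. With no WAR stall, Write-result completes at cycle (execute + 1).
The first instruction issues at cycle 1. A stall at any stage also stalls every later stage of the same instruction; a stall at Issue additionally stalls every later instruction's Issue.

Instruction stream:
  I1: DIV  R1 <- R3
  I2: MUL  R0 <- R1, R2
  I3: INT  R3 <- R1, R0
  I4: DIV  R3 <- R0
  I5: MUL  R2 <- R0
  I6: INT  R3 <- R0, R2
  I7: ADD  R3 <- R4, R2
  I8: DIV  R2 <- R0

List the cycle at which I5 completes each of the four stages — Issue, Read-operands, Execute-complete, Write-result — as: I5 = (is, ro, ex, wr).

  I1 | 1 | 2 | 10 | 11
  I2 | 2 | 12 | 16 | 17   RAW R1: wait I1 write@11
  I3 | 3 | 18 | 19 | 20   RAW R0: wait I2 write@17
  I4 | 21 | 22 | 30 | 31   WAW R3: wait I3 write@20
  I5 | 22 | 23 | 27 | 28
  I6 | 32 | 33 | 34 | 35   WAW R3: wait I4 write@31
  I7 | 36 | 37 | 39 | 40   WAW R3: wait I6 write@35
  I8 | 37 | 38 | 46 | 47

I5 = (22, 23, 27, 28)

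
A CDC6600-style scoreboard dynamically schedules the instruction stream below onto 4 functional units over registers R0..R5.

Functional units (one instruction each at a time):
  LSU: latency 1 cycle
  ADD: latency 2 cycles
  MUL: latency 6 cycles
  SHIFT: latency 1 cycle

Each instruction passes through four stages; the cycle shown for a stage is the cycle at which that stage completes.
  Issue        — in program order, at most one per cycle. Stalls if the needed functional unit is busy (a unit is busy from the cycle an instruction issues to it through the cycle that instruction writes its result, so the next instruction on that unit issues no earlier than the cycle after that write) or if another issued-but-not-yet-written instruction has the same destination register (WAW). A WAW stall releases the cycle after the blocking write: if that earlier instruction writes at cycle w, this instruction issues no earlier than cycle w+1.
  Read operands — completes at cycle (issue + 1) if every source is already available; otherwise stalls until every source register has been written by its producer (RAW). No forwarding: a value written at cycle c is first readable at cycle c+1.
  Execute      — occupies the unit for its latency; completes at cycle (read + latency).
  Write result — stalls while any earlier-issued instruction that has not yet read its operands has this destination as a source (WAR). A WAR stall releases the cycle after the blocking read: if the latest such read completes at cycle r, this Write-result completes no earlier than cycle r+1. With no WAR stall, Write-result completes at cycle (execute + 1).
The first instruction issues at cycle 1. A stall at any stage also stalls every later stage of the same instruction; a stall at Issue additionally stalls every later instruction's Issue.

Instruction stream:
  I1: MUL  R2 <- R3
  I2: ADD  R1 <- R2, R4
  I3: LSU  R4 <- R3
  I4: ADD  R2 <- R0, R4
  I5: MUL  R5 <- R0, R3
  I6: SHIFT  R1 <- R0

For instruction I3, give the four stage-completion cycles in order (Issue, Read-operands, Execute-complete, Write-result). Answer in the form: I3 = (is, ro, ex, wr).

I3 = (3, 4, 5, 11)

c1: I1 issues→MUL
c2: I1 reads · I2 issues→ADD
c3: I3 issues→LSU
c4: I3 reads
c5: I3 exec-done
c8: I1 exec-done
c9: I1 writes R2
c10: I2 reads
c11: I3 writes R4
c12: I2 exec-done
c13: I2 writes R1
c14: I4 issues→ADD
c15: I4 reads · I5 issues→MUL
c16: I5 reads · I6 issues→SHIFT
c17: I4 exec-done · I6 reads
c18: I4 writes R2 · I6 exec-done
c19: I6 writes R1
c22: I5 exec-done
c23: I5 writes R5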